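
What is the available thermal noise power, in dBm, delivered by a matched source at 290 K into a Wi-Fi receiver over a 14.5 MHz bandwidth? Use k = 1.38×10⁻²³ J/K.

P_n = kTB = 1.38×10⁻²³ × 290 × 1.45×10⁷ = 5.80×10⁻¹⁴ W
In dBm: 10 log₁₀(5.80×10⁻¹⁴ / 10⁻³) = −102.4 dBm

−102.4 dBm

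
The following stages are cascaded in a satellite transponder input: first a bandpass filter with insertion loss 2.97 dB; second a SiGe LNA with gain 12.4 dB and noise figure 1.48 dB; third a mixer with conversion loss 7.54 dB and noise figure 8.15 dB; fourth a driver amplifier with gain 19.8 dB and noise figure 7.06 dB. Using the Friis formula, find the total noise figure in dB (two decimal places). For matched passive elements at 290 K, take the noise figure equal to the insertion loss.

Convert to linear (a loss of L dB is a gain of −L dB): F_i = 10^(NF_i/10), G_i = 10^(G_i,dB/10)
  Stage 1: F_1 = 10^(2.97/10) = 1.982, G_1 = 10^(−2.97/10) = 0.5047
  Stage 2: F_2 = 10^(1.48/10) = 1.406, G_2 = 10^(12.4/10) = 17.38
  Stage 3: F_3 = 10^(8.15/10) = 6.531, G_3 = 10^(−7.54/10) = 0.1762
  Stage 4: F_4 = 10^(7.06/10) = 5.082, G_4 = 10^(19.8/10) = 95.50
Friis cascade:
  F = 1.982 + (1.406 − 1)/0.5047 + (6.531 − 1)/8.770 + (5.082 − 1)/1.545 = 6.058
NF = 10 log₁₀(6.058) = 7.82 dB

7.82 dB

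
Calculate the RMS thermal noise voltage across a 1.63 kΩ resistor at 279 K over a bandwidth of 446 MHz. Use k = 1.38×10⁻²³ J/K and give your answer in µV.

106 µV

V_n = √(4kTRB)
4kTRB = 4 × 1.38×10⁻²³ × 279 × 1.63×10³ × 4.46×10⁸ = 1.12×10⁻⁸ V²
V_n = √(1.12×10⁻⁸) = 1.06×10⁻⁴ V = 106 µV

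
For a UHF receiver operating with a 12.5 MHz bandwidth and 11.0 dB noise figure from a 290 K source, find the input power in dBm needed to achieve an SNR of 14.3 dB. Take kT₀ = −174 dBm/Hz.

Sensitivity = −174 + 10 log₁₀(B) + NF + SNR_min
= −174 + 70.97 + 11.0 + 14.3
= −77.73 dBm → −77.7 dBm

−77.7 dBm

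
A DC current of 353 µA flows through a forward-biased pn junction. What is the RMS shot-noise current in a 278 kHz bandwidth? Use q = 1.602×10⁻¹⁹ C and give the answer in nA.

5.61 nA

I_n = √(2qI·B)
2qI·B = 2 × 1.602×10⁻¹⁹ × 3.53×10⁻⁴ × 2.78×10⁵ = 3.14×10⁻¹⁷ A²
I_n = √(3.14×10⁻¹⁷) = 5.61×10⁻⁹ A = 5.61 nA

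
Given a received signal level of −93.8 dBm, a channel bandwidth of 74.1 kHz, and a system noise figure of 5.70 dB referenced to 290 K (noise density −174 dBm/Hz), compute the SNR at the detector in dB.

25.8 dB

Noise floor: N = −174 + 10 log₁₀(B) + NF
10 log₁₀(7.41×10⁴) = 48.7 dB
N = −174 + 48.7 + 5.70 = −119.60 dBm
SNR = P_sig − N = −93.8 − (−119.60) = 25.80 dB → 25.8 dB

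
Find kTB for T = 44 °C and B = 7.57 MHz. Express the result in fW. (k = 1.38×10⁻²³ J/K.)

T = 44 °C + 273.15 = 317.15 K
P_n = kTB = 1.38×10⁻²³ × 317.15 × 7.57×10⁶ = 3.31×10⁻¹⁴ W = 33.1 fW

33.1 fW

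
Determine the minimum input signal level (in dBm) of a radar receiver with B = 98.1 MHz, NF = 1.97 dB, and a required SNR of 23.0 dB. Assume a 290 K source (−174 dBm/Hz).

−69.1 dBm

Sensitivity = −174 + 10 log₁₀(B) + NF + SNR_min
= −174 + 79.92 + 1.97 + 23.0
= −69.11 dBm → −69.1 dBm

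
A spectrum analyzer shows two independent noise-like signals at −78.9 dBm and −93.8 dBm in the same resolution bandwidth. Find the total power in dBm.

Convert to linear, add, convert back:
P₁ = 1.29×10⁻¹¹ W, P₂ = 4.17×10⁻¹³ W
P_tot = 1.33×10⁻¹¹ W → 10 log₁₀(P_tot / 10⁻³) = −78.8 dBm

−78.8 dBm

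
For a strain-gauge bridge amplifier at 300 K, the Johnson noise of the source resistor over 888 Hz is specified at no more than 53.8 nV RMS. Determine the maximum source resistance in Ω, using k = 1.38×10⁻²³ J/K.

197 Ω

Johnson–Nyquist: V_n = √(4kTRB) ⇒ R = V_n² / (4kTB)
4kTB = 4 × 1.38×10⁻²³ × 300 × 8.88×10² = 1.47×10⁻¹⁷
R = (5.38×10⁻⁸)² / 1.47×10⁻¹⁷ = 1.97×10² Ω = 197 Ω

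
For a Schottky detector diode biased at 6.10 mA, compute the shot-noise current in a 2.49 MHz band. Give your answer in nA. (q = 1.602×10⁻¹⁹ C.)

69.8 nA

I_n = √(2qI·B)
2qI·B = 2 × 1.602×10⁻¹⁹ × 6.10×10⁻³ × 2.49×10⁶ = 4.87×10⁻¹⁵ A²
I_n = √(4.87×10⁻¹⁵) = 6.98×10⁻⁸ A = 69.8 nA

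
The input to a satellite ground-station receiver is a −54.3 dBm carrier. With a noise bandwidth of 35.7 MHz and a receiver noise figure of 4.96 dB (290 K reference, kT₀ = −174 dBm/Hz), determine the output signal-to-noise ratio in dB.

39.2 dB

Noise floor: N = −174 + 10 log₁₀(B) + NF
10 log₁₀(3.57×10⁷) = 75.53 dB
N = −174 + 75.53 + 4.96 = −93.51 dBm
SNR = P_sig − N = −54.3 − (−93.51) = 39.21 dB → 39.2 dB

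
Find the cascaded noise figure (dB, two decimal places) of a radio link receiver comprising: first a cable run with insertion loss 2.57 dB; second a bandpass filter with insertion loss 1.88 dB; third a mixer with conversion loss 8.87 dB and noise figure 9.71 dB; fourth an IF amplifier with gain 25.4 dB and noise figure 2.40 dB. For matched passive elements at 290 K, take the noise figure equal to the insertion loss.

Convert to linear (a loss of L dB is a gain of −L dB): F_i = 10^(NF_i/10), G_i = 10^(G_i,dB/10)
  Stage 1: F_1 = 10^(2.57/10) = 1.807, G_1 = 10^(−2.57/10) = 0.5534
  Stage 2: F_2 = 10^(1.88/10) = 1.542, G_2 = 10^(−1.88/10) = 0.6486
  Stage 3: F_3 = 10^(9.71/10) = 9.354, G_3 = 10^(−8.87/10) = 0.1297
  Stage 4: F_4 = 10^(2.40/10) = 1.738, G_4 = 10^(25.4/10) = 346.7
Friis cascade:
  F = 1.807 + (1.542 − 1)/0.5534 + (9.354 − 1)/0.3589 + (1.738 − 1)/0.04656 = 41.91
NF = 10 log₁₀(41.91) = 16.22 dB

16.22 dB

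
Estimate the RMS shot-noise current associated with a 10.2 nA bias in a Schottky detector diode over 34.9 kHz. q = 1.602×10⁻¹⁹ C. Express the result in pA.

10.7 pA

I_n = √(2qI·B)
2qI·B = 2 × 1.602×10⁻¹⁹ × 1.02×10⁻⁸ × 3.49×10⁴ = 1.14×10⁻²² A²
I_n = √(1.14×10⁻²²) = 1.07×10⁻¹¹ A = 10.7 pA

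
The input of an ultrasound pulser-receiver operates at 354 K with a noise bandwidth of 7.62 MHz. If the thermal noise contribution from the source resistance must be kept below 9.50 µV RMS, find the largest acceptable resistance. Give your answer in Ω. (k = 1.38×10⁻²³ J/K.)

606 Ω

Johnson–Nyquist: V_n = √(4kTRB) ⇒ R = V_n² / (4kTB)
4kTB = 4 × 1.38×10⁻²³ × 354 × 7.62×10⁶ = 1.49×10⁻¹³
R = (9.50×10⁻⁶)² / 1.49×10⁻¹³ = 6.06×10² Ω = 606 Ω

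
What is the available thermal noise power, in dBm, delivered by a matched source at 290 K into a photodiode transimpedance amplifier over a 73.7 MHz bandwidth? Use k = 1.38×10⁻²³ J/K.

−95.3 dBm

P_n = kTB = 1.38×10⁻²³ × 290 × 7.37×10⁷ = 2.95×10⁻¹³ W
In dBm: 10 log₁₀(2.95×10⁻¹³ / 10⁻³) = −95.3 dBm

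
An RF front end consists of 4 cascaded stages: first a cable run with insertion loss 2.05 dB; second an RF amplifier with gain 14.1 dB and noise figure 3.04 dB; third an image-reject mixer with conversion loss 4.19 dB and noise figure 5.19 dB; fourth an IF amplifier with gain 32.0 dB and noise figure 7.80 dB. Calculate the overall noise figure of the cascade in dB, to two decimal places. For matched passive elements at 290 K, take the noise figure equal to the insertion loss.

Convert to linear (a loss of L dB is a gain of −L dB): F_i = 10^(NF_i/10), G_i = 10^(G_i,dB/10)
  Stage 1: F_1 = 10^(2.05/10) = 1.603, G_1 = 10^(−2.05/10) = 0.6237
  Stage 2: F_2 = 10^(3.04/10) = 2.014, G_2 = 10^(14.1/10) = 25.70
  Stage 3: F_3 = 10^(5.19/10) = 3.304, G_3 = 10^(−4.19/10) = 0.3811
  Stage 4: F_4 = 10^(7.80/10) = 6.026, G_4 = 10^(32.0/10) = 1585
Friis cascade:
  F = 1.603 + (2.014 − 1)/0.6237 + (3.304 − 1)/16.03 + (6.026 − 1)/6.109 = 4.195
NF = 10 log₁₀(4.195) = 6.23 dB

6.23 dB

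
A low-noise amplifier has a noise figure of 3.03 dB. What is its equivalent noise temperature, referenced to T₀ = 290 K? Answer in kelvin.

293 K

F = 10^(3.03/10) = 2.00909
T_e = (F − 1)·T₀ = (2.00909 − 1) × 290 = 293 K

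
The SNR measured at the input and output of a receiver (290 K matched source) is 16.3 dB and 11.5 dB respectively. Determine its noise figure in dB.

NF (dB) = SNR_in(dB) − SNR_out(dB) when the source is at T₀
NF = 16.3 − 11.5 = 4.8 dB

4.8 dB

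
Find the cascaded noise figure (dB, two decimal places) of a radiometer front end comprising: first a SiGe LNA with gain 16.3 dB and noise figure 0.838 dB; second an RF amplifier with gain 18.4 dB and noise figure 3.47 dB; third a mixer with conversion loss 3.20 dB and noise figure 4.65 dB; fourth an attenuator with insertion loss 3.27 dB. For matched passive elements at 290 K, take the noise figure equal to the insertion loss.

0.94 dB

Convert to linear (a loss of L dB is a gain of −L dB): F_i = 10^(NF_i/10), G_i = 10^(G_i,dB/10)
  Stage 1: F_1 = 10^(0.838/10) = 1.213, G_1 = 10^(16.3/10) = 42.66
  Stage 2: F_2 = 10^(3.47/10) = 2.223, G_2 = 10^(18.4/10) = 69.18
  Stage 3: F_3 = 10^(4.65/10) = 2.917, G_3 = 10^(−3.20/10) = 0.4786
  Stage 4: F_4 = 10^(3.27/10) = 2.123, G_4 = 10^(−3.27/10) = 0.4710
Friis cascade:
  F = 1.213 + (2.223 − 1)/42.66 + (2.917 − 1)/2951 + (2.123 − 1)/1413 = 1.243
NF = 10 log₁₀(1.243) = 0.94 dB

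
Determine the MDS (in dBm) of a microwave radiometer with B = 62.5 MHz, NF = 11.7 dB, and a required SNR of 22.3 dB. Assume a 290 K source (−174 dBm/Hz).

−62.0 dBm

Sensitivity = −174 + 10 log₁₀(B) + NF + SNR_min
= −174 + 77.96 + 11.7 + 22.3
= −62.04 dBm → −62.0 dBm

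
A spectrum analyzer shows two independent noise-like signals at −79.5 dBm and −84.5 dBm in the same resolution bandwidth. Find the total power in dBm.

−78.3 dBm

Convert to linear, add, convert back:
P₁ = 1.12×10⁻¹¹ W, P₂ = 3.55×10⁻¹² W
P_tot = 1.48×10⁻¹¹ W → 10 log₁₀(P_tot / 10⁻³) = −78.3 dBm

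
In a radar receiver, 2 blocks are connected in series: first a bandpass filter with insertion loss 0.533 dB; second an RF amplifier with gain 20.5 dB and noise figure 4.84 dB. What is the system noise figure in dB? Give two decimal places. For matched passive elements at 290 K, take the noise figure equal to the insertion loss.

Convert to linear (a loss of L dB is a gain of −L dB): F_i = 10^(NF_i/10), G_i = 10^(G_i,dB/10)
  Stage 1: F_1 = 10^(0.533/10) = 1.131, G_1 = 10^(−0.533/10) = 0.8845
  Stage 2: F_2 = 10^(4.84/10) = 3.048, G_2 = 10^(20.5/10) = 112.2
Friis cascade:
  F = 1.131 + (3.048 − 1)/0.8845 = 3.446
NF = 10 log₁₀(3.446) = 5.37 dB

5.37 dB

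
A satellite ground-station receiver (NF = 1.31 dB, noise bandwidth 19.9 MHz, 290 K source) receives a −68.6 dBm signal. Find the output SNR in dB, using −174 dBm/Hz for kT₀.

31.1 dB

Noise floor: N = −174 + 10 log₁₀(B) + NF
10 log₁₀(1.99×10⁷) = 72.99 dB
N = −174 + 72.99 + 1.31 = −99.70 dBm
SNR = P_sig − N = −68.6 − (−99.70) = 31.10 dB → 31.1 dB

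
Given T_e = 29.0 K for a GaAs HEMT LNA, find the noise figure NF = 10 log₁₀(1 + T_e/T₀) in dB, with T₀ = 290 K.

0.414 dB

F = 1 + T_e/T₀ = 1 + 29.0/290 = 1.1
NF = 10 log₁₀(1.1) = 0.414 dB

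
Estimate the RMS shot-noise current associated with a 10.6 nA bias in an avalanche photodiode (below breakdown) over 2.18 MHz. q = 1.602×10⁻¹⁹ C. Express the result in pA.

86.0 pA

I_n = √(2qI·B)
2qI·B = 2 × 1.602×10⁻¹⁹ × 1.06×10⁻⁸ × 2.18×10⁶ = 7.40×10⁻²¹ A²
I_n = √(7.40×10⁻²¹) = 8.60×10⁻¹¹ A = 86.0 pA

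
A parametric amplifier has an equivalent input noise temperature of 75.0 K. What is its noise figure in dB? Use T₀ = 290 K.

0.999 dB

F = 1 + T_e/T₀ = 1 + 75.0/290 = 1.25862
NF = 10 log₁₀(1.25862) = 0.999 dB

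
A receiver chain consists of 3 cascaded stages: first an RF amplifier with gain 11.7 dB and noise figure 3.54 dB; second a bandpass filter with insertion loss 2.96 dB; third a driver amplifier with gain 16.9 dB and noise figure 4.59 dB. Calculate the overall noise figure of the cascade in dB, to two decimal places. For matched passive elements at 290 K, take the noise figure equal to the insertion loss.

4.11 dB

Convert to linear (a loss of L dB is a gain of −L dB): F_i = 10^(NF_i/10), G_i = 10^(G_i,dB/10)
  Stage 1: F_1 = 10^(3.54/10) = 2.259, G_1 = 10^(11.7/10) = 14.79
  Stage 2: F_2 = 10^(2.96/10) = 1.977, G_2 = 10^(−2.96/10) = 0.5058
  Stage 3: F_3 = 10^(4.59/10) = 2.877, G_3 = 10^(16.9/10) = 48.98
Friis cascade:
  F = 2.259 + (1.977 − 1)/14.79 + (2.877 − 1)/7.482 = 2.576
NF = 10 log₁₀(2.576) = 4.11 dB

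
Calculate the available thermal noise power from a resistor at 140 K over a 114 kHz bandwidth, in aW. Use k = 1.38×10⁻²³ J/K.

220 aW

P_n = kTB = 1.38×10⁻²³ × 140 × 1.14×10⁵ = 2.20×10⁻¹⁶ W = 220 aW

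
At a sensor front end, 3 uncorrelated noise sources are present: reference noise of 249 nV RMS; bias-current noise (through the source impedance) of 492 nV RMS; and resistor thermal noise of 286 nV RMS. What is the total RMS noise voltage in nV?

Uncorrelated sources add in power (mean-square): V_tot = √(ΣV_i²)
V_tot = √[(2.49×10⁻⁷)² + (4.92×10⁻⁷)² + (2.86×10⁻⁷)²] = 6.21×10⁻⁷ V = 621 nV

621 nV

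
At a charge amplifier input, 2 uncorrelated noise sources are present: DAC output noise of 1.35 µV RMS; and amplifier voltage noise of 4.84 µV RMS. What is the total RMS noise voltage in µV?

5.02 µV

Uncorrelated sources add in power (mean-square): V_tot = √(ΣV_i²)
V_tot = √[(1.35×10⁻⁶)² + (4.84×10⁻⁶)²] = 5.02×10⁻⁶ V = 5.02 µV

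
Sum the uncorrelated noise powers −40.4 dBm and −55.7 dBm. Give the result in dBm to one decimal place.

−40.3 dBm

Convert to linear, add, convert back:
P₁ = 9.12×10⁻⁸ W, P₂ = 2.69×10⁻⁹ W
P_tot = 9.39×10⁻⁸ W → 10 log₁₀(P_tot / 10⁻³) = −40.3 dBm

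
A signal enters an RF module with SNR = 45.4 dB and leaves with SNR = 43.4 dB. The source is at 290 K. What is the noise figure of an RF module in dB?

NF (dB) = SNR_in(dB) − SNR_out(dB) when the source is at T₀
NF = 45.4 − 43.4 = 2.0 dB

2.0 dB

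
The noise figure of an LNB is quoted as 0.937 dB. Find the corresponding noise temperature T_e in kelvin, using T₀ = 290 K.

69.8 K

F = 10^(0.937/10) = 1.24079
T_e = (F − 1)·T₀ = (1.24079 − 1) × 290 = 69.8 K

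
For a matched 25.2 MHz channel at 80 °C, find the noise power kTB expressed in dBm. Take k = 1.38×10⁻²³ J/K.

T = 80 °C + 273.15 = 353.15 K
P_n = kTB = 1.38×10⁻²³ × 353.15 × 2.52×10⁷ = 1.23×10⁻¹³ W
In dBm: 10 log₁₀(1.23×10⁻¹³ / 10⁻³) = −99.1 dBm

−99.1 dBm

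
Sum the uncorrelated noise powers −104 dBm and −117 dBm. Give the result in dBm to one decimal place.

−103.8 dBm

Convert to linear, add, convert back:
P₁ = 3.98×10⁻¹⁴ W, P₂ = 2.00×10⁻¹⁵ W
P_tot = 4.18×10⁻¹⁴ W → 10 log₁₀(P_tot / 10⁻³) = −103.8 dBm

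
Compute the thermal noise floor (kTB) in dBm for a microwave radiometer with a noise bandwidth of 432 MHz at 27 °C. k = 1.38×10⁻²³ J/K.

T = 27 °C + 273.15 = 300.15 K
P_n = kTB = 1.38×10⁻²³ × 300.15 × 4.32×10⁸ = 1.79×10⁻¹² W
In dBm: 10 log₁₀(1.79×10⁻¹² / 10⁻³) = −87.5 dBm

−87.5 dBm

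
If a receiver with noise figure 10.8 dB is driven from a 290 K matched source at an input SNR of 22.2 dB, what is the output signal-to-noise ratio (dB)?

11.4 dB

By definition F = SNR_in/SNR_out, so in dB: SNR_out = SNR_in − NF
SNR_out = 22.2 − 10.8 = 11.4 dB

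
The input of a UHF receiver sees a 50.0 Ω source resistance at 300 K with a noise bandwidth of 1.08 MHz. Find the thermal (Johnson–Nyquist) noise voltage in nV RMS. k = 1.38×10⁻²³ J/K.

946 nV

V_n = √(4kTRB)
4kTRB = 4 × 1.38×10⁻²³ × 300 × 5.00×10¹ × 1.08×10⁶ = 8.94×10⁻¹³ V²
V_n = √(8.94×10⁻¹³) = 9.46×10⁻⁷ V = 946 nV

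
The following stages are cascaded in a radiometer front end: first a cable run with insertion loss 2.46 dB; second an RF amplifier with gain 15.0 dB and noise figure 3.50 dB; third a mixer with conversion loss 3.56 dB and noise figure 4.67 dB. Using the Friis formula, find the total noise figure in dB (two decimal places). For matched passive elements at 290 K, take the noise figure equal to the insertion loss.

6.08 dB

Convert to linear (a loss of L dB is a gain of −L dB): F_i = 10^(NF_i/10), G_i = 10^(G_i,dB/10)
  Stage 1: F_1 = 10^(2.46/10) = 1.762, G_1 = 10^(−2.46/10) = 0.5675
  Stage 2: F_2 = 10^(3.50/10) = 2.239, G_2 = 10^(15.0/10) = 31.62
  Stage 3: F_3 = 10^(4.67/10) = 2.931, G_3 = 10^(−3.56/10) = 0.4406
Friis cascade:
  F = 1.762 + (2.239 − 1)/0.5675 + (2.931 − 1)/17.95 = 4.052
NF = 10 log₁₀(4.052) = 6.08 dB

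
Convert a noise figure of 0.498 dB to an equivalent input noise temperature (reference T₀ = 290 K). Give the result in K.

F = 10^(0.498/10) = 1.1215
T_e = (F − 1)·T₀ = (1.1215 − 1) × 290 = 35.2 K

35.2 K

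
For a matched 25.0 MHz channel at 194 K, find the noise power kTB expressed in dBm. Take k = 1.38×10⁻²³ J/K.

−101.7 dBm

P_n = kTB = 1.38×10⁻²³ × 194 × 2.50×10⁷ = 6.69×10⁻¹⁴ W
In dBm: 10 log₁₀(6.69×10⁻¹⁴ / 10⁻³) = −101.7 dBm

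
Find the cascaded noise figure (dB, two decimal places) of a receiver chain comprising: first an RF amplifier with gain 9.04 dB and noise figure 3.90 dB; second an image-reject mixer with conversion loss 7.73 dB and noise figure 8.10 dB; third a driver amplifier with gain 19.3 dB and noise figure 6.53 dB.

7.58 dB

Convert to linear (a loss of L dB is a gain of −L dB): F_i = 10^(NF_i/10), G_i = 10^(G_i,dB/10)
  Stage 1: F_1 = 10^(3.90/10) = 2.455, G_1 = 10^(9.04/10) = 8.017
  Stage 2: F_2 = 10^(8.10/10) = 6.457, G_2 = 10^(−7.73/10) = 0.1687
  Stage 3: F_3 = 10^(6.53/10) = 4.498, G_3 = 10^(19.3/10) = 85.11
Friis cascade:
  F = 2.455 + (6.457 − 1)/8.017 + (4.498 − 1)/1.352 = 5.722
NF = 10 log₁₀(5.722) = 7.58 dB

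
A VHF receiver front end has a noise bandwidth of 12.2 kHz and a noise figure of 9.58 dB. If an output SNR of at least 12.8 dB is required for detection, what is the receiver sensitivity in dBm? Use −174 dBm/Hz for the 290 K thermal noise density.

−110.8 dBm

Sensitivity = −174 + 10 log₁₀(B) + NF + SNR_min
= −174 + 40.86 + 9.58 + 12.8
= −110.76 dBm → −110.8 dBm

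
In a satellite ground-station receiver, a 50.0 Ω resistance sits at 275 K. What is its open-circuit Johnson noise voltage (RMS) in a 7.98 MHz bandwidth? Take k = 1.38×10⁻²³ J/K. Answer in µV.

V_n = √(4kTRB)
4kTRB = 4 × 1.38×10⁻²³ × 275 × 5.00×10¹ × 7.98×10⁶ = 6.06×10⁻¹² V²
V_n = √(6.06×10⁻¹²) = 2.46×10⁻⁶ V = 2.46 µV

2.46 µV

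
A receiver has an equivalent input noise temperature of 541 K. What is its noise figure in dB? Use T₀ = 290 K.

4.57 dB

F = 1 + T_e/T₀ = 1 + 541/290 = 2.86552
NF = 10 log₁₀(2.86552) = 4.57 dB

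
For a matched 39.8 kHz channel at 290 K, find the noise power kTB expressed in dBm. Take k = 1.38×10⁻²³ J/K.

−128.0 dBm

P_n = kTB = 1.38×10⁻²³ × 290 × 3.98×10⁴ = 1.59×10⁻¹⁶ W
In dBm: 10 log₁₀(1.59×10⁻¹⁶ / 10⁻³) = −128.0 dBm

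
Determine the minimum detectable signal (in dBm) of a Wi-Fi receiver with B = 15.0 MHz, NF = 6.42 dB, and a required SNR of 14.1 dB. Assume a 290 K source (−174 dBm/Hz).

−81.7 dBm

Sensitivity = −174 + 10 log₁₀(B) + NF + SNR_min
= −174 + 71.76 + 6.42 + 14.1
= −81.72 dBm → −81.7 dBm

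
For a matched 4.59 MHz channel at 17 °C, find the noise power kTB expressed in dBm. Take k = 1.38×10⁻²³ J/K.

−107.4 dBm

T = 17 °C + 273.15 = 290.15 K
P_n = kTB = 1.38×10⁻²³ × 290.15 × 4.59×10⁶ = 1.84×10⁻¹⁴ W
In dBm: 10 log₁₀(1.84×10⁻¹⁴ / 10⁻³) = −107.4 dBm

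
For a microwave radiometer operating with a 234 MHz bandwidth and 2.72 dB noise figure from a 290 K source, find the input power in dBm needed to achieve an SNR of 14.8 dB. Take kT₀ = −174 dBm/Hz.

Sensitivity = −174 + 10 log₁₀(B) + NF + SNR_min
= −174 + 83.69 + 2.72 + 14.8
= −72.79 dBm → −72.8 dBm

−72.8 dBm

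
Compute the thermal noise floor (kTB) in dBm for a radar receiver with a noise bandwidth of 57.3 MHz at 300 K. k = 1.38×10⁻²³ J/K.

P_n = kTB = 1.38×10⁻²³ × 300 × 5.73×10⁷ = 2.37×10⁻¹³ W
In dBm: 10 log₁₀(2.37×10⁻¹³ / 10⁻³) = −96.2 dBm

−96.2 dBm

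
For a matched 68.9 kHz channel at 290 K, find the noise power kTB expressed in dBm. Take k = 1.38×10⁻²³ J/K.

−125.6 dBm

P_n = kTB = 1.38×10⁻²³ × 290 × 6.89×10⁴ = 2.76×10⁻¹⁶ W
In dBm: 10 log₁₀(2.76×10⁻¹⁶ / 10⁻³) = −125.6 dBm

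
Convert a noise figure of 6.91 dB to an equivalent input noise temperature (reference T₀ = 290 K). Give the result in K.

1134 K

F = 10^(6.91/10) = 4.90908
T_e = (F − 1)·T₀ = (4.90908 − 1) × 290 = 1134 K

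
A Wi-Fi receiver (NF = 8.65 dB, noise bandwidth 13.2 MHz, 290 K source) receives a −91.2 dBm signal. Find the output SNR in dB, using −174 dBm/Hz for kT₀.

Noise floor: N = −174 + 10 log₁₀(B) + NF
10 log₁₀(1.32×10⁷) = 71.21 dB
N = −174 + 71.21 + 8.65 = −94.14 dBm
SNR = P_sig − N = −91.2 − (−94.14) = 2.94 dB → 2.9 dB

2.9 dB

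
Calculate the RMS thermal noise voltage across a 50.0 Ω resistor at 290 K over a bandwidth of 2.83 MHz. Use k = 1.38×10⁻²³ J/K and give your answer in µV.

V_n = √(4kTRB)
4kTRB = 4 × 1.38×10⁻²³ × 290 × 5.00×10¹ × 2.83×10⁶ = 2.27×10⁻¹² V²
V_n = √(2.27×10⁻¹²) = 1.51×10⁻⁶ V = 1.51 µV

1.51 µV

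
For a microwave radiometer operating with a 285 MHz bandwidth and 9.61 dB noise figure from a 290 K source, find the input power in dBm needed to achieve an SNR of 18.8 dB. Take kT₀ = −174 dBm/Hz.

Sensitivity = −174 + 10 log₁₀(B) + NF + SNR_min
= −174 + 84.55 + 9.61 + 18.8
= −61.04 dBm → −61.0 dBm

−61.0 dBm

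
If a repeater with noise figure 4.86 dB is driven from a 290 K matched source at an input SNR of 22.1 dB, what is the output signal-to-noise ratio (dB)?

By definition F = SNR_in/SNR_out, so in dB: SNR_out = SNR_in − NF
SNR_out = 22.1 − 4.86 = 17.24 dB

17.24 dB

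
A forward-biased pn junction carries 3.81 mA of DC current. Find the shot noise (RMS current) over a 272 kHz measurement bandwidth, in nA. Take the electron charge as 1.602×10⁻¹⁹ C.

I_n = √(2qI·B)
2qI·B = 2 × 1.602×10⁻¹⁹ × 3.81×10⁻³ × 2.72×10⁵ = 3.32×10⁻¹⁶ A²
I_n = √(3.32×10⁻¹⁶) = 1.82×10⁻⁸ A = 18.2 nA

18.2 nA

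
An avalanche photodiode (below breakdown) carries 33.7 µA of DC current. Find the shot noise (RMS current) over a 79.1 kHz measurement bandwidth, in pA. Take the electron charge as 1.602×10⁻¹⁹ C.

924 pA

I_n = √(2qI·B)
2qI·B = 2 × 1.602×10⁻¹⁹ × 3.37×10⁻⁵ × 7.91×10⁴ = 8.54×10⁻¹⁹ A²
I_n = √(8.54×10⁻¹⁹) = 9.24×10⁻¹⁰ A = 924 pA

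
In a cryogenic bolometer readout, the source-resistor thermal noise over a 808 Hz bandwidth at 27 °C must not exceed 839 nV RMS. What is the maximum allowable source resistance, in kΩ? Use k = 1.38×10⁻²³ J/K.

T = 27 °C + 273.15 = 300.15 K
Johnson–Nyquist: V_n = √(4kTRB) ⇒ R = V_n² / (4kTB)
4kTB = 4 × 1.38×10⁻²³ × 300.15 × 8.08×10² = 1.34×10⁻¹⁷
R = (8.39×10⁻⁷)² / 1.34×10⁻¹⁷ = 5.26×10⁴ Ω = 52.6 kΩ

52.6 kΩ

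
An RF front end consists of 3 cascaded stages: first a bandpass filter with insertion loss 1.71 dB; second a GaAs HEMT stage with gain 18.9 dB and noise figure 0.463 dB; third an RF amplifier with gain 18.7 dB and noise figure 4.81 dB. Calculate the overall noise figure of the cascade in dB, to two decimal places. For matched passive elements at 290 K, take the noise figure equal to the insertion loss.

2.27 dB

Convert to linear (a loss of L dB is a gain of −L dB): F_i = 10^(NF_i/10), G_i = 10^(G_i,dB/10)
  Stage 1: F_1 = 10^(1.71/10) = 1.483, G_1 = 10^(−1.71/10) = 0.6745
  Stage 2: F_2 = 10^(0.463/10) = 1.112, G_2 = 10^(18.9/10) = 77.62
  Stage 3: F_3 = 10^(4.81/10) = 3.027, G_3 = 10^(18.7/10) = 74.13
Friis cascade:
  F = 1.483 + (1.112 − 1)/0.6745 + (3.027 − 1)/52.36 = 1.688
NF = 10 log₁₀(1.688) = 2.27 dB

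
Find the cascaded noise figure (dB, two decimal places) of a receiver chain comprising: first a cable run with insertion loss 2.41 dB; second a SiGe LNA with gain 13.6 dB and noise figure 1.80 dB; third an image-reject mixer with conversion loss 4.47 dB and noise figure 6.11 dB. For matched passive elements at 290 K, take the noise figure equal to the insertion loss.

Convert to linear (a loss of L dB is a gain of −L dB): F_i = 10^(NF_i/10), G_i = 10^(G_i,dB/10)
  Stage 1: F_1 = 10^(2.41/10) = 1.742, G_1 = 10^(−2.41/10) = 0.5741
  Stage 2: F_2 = 10^(1.80/10) = 1.514, G_2 = 10^(13.6/10) = 22.91
  Stage 3: F_3 = 10^(6.11/10) = 4.083, G_3 = 10^(−4.47/10) = 0.3573
Friis cascade:
  F = 1.742 + (1.514 − 1)/0.5741 + (4.083 − 1)/13.15 = 2.871
NF = 10 log₁₀(2.871) = 4.58 dB

4.58 dB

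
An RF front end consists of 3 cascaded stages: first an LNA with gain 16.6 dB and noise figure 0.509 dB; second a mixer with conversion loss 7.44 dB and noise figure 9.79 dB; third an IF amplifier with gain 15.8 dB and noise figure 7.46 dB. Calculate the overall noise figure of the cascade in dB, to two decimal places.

Convert to linear (a loss of L dB is a gain of −L dB): F_i = 10^(NF_i/10), G_i = 10^(G_i,dB/10)
  Stage 1: F_1 = 10^(0.509/10) = 1.124, G_1 = 10^(16.6/10) = 45.71
  Stage 2: F_2 = 10^(9.79/10) = 9.528, G_2 = 10^(−7.44/10) = 0.1803
  Stage 3: F_3 = 10^(7.46/10) = 5.572, G_3 = 10^(15.8/10) = 38.02
Friis cascade:
  F = 1.124 + (9.528 − 1)/45.71 + (5.572 − 1)/8.241 = 1.866
NF = 10 log₁₀(1.866) = 2.71 dB

2.71 dB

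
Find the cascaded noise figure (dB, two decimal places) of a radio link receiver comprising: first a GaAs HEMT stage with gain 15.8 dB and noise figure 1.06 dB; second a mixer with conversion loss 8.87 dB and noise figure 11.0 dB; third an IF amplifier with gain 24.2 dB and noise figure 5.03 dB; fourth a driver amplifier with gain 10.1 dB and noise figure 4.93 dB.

3.07 dB

Convert to linear (a loss of L dB is a gain of −L dB): F_i = 10^(NF_i/10), G_i = 10^(G_i,dB/10)
  Stage 1: F_1 = 10^(1.06/10) = 1.276, G_1 = 10^(15.8/10) = 38.02
  Stage 2: F_2 = 10^(11.0/10) = 12.59, G_2 = 10^(−8.87/10) = 0.1297
  Stage 3: F_3 = 10^(5.03/10) = 3.184, G_3 = 10^(24.2/10) = 263.0
  Stage 4: F_4 = 10^(4.93/10) = 3.112, G_4 = 10^(10.1/10) = 10.23
Friis cascade:
  F = 1.276 + (12.59 − 1)/38.02 + (3.184 − 1)/4.932 + (3.112 − 1)/1297 = 2.026
NF = 10 log₁₀(2.026) = 3.07 dB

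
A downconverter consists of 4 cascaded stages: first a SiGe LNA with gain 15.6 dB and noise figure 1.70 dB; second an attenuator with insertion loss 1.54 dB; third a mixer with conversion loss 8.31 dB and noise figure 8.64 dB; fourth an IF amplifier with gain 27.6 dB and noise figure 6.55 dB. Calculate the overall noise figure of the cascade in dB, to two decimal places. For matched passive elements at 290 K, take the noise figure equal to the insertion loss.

Convert to linear (a loss of L dB is a gain of −L dB): F_i = 10^(NF_i/10), G_i = 10^(G_i,dB/10)
  Stage 1: F_1 = 10^(1.70/10) = 1.479, G_1 = 10^(15.6/10) = 36.31
  Stage 2: F_2 = 10^(1.54/10) = 1.426, G_2 = 10^(−1.54/10) = 0.7015
  Stage 3: F_3 = 10^(8.64/10) = 7.311, G_3 = 10^(−8.31/10) = 0.1476
  Stage 4: F_4 = 10^(6.55/10) = 4.519, G_4 = 10^(27.6/10) = 575.4
Friis cascade:
  F = 1.479 + (1.426 − 1)/36.31 + (7.311 − 1)/25.47 + (4.519 − 1)/3.758 = 2.675
NF = 10 log₁₀(2.675) = 4.27 dB

4.27 dB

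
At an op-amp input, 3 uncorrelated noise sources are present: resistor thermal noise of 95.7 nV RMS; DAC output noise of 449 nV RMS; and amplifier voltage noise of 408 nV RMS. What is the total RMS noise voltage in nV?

614 nV

Uncorrelated sources add in power (mean-square): V_tot = √(ΣV_i²)
V_tot = √[(9.57×10⁻⁸)² + (4.49×10⁻⁷)² + (4.08×10⁻⁷)²] = 6.14×10⁻⁷ V = 614 nV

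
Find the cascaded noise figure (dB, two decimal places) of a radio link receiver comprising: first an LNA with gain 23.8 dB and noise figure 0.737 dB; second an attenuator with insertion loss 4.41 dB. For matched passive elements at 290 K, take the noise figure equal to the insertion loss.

Convert to linear (a loss of L dB is a gain of −L dB): F_i = 10^(NF_i/10), G_i = 10^(G_i,dB/10)
  Stage 1: F_1 = 10^(0.737/10) = 1.185, G_1 = 10^(23.8/10) = 239.9
  Stage 2: F_2 = 10^(4.41/10) = 2.761, G_2 = 10^(−4.41/10) = 0.3622
Friis cascade:
  F = 1.185 + (2.761 − 1)/239.9 = 1.192
NF = 10 log₁₀(1.192) = 0.76 dB

0.76 dB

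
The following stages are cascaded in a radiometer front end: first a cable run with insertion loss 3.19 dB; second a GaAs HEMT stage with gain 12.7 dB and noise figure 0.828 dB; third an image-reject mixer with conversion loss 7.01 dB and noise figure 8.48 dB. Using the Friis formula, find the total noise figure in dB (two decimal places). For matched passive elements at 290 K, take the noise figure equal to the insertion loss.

5.05 dB

Convert to linear (a loss of L dB is a gain of −L dB): F_i = 10^(NF_i/10), G_i = 10^(G_i,dB/10)
  Stage 1: F_1 = 10^(3.19/10) = 2.084, G_1 = 10^(−3.19/10) = 0.4797
  Stage 2: F_2 = 10^(0.828/10) = 1.210, G_2 = 10^(12.7/10) = 18.62
  Stage 3: F_3 = 10^(8.48/10) = 7.047, G_3 = 10^(−7.01/10) = 0.1991
Friis cascade:
  F = 2.084 + (1.210 − 1)/0.4797 + (7.047 − 1)/8.933 = 3.199
NF = 10 log₁₀(3.199) = 5.05 dB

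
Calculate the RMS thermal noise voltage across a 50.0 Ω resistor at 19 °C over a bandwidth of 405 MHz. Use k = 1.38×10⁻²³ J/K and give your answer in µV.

18.1 µV

T = 19 °C + 273.15 = 292.15 K
V_n = √(4kTRB)
4kTRB = 4 × 1.38×10⁻²³ × 292.15 × 5.00×10¹ × 4.05×10⁸ = 3.27×10⁻¹⁰ V²
V_n = √(3.27×10⁻¹⁰) = 1.81×10⁻⁵ V = 18.1 µV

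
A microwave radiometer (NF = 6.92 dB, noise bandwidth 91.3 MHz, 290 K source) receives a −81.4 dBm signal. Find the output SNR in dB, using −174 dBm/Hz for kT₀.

6.1 dB

Noise floor: N = −174 + 10 log₁₀(B) + NF
10 log₁₀(9.13×10⁷) = 79.6 dB
N = −174 + 79.6 + 6.92 = −87.48 dBm
SNR = P_sig − N = −81.4 − (−87.48) = 6.08 dB → 6.1 dB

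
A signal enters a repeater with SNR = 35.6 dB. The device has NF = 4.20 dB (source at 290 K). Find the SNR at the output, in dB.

By definition F = SNR_in/SNR_out, so in dB: SNR_out = SNR_in − NF
SNR_out = 35.6 − 4.20 = 31.40 dB

31.40 dB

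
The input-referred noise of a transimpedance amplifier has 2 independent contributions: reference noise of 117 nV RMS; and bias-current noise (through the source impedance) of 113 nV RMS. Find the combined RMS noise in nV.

Uncorrelated sources add in power (mean-square): V_tot = √(ΣV_i²)
V_tot = √[(1.17×10⁻⁷)² + (1.13×10⁻⁷)²] = 1.63×10⁻⁷ V = 163 nV

163 nV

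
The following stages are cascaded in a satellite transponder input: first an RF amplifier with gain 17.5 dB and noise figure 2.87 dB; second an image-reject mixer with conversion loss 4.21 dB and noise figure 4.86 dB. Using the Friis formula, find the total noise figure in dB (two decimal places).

2.95 dB

Convert to linear (a loss of L dB is a gain of −L dB): F_i = 10^(NF_i/10), G_i = 10^(G_i,dB/10)
  Stage 1: F_1 = 10^(2.87/10) = 1.936, G_1 = 10^(17.5/10) = 56.23
  Stage 2: F_2 = 10^(4.86/10) = 3.062, G_2 = 10^(−4.21/10) = 0.3793
Friis cascade:
  F = 1.936 + (3.062 − 1)/56.23 = 1.973
NF = 10 log₁₀(1.973) = 2.95 dB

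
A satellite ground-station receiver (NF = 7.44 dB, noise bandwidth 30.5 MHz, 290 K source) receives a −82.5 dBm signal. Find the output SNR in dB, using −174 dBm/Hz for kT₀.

Noise floor: N = −174 + 10 log₁₀(B) + NF
10 log₁₀(3.05×10⁷) = 74.84 dB
N = −174 + 74.84 + 7.44 = −91.72 dBm
SNR = P_sig − N = −82.5 − (−91.72) = 9.22 dB → 9.2 dB

9.2 dB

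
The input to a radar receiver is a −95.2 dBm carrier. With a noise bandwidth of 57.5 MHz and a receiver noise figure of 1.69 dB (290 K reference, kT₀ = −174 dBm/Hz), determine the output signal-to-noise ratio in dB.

−0.5 dB

Noise floor: N = −174 + 10 log₁₀(B) + NF
10 log₁₀(5.75×10⁷) = 77.6 dB
N = −174 + 77.6 + 1.69 = −94.71 dBm
SNR = P_sig − N = −95.2 − (−94.71) = −0.49 dB → −0.5 dB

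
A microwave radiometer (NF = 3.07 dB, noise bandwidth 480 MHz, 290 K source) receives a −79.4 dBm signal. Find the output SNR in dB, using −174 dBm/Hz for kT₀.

Noise floor: N = −174 + 10 log₁₀(B) + NF
10 log₁₀(4.80×10⁸) = 86.81 dB
N = −174 + 86.81 + 3.07 = −84.12 dBm
SNR = P_sig − N = −79.4 − (−84.12) = 4.72 dB → 4.7 dB

4.7 dB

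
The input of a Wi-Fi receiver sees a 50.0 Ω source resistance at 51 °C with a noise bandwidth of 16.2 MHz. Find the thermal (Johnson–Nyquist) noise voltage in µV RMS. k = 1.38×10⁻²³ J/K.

T = 51 °C + 273.15 = 324.15 K
V_n = √(4kTRB)
4kTRB = 4 × 1.38×10⁻²³ × 324.15 × 5.00×10¹ × 1.62×10⁷ = 1.45×10⁻¹¹ V²
V_n = √(1.45×10⁻¹¹) = 3.81×10⁻⁶ V = 3.81 µV

3.81 µV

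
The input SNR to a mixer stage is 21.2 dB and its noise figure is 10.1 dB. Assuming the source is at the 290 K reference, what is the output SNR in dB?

11.1 dB

By definition F = SNR_in/SNR_out, so in dB: SNR_out = SNR_in − NF
SNR_out = 21.2 − 10.1 = 11.1 dB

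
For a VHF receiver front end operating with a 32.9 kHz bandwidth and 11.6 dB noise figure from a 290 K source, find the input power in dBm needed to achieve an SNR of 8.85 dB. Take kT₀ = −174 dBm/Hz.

−108.4 dBm

Sensitivity = −174 + 10 log₁₀(B) + NF + SNR_min
= −174 + 45.17 + 11.6 + 8.85
= −108.38 dBm → −108.4 dBm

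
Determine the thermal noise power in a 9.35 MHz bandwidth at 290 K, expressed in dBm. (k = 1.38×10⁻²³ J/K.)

−104.3 dBm

P_n = kTB = 1.38×10⁻²³ × 290 × 9.35×10⁶ = 3.74×10⁻¹⁴ W
In dBm: 10 log₁₀(3.74×10⁻¹⁴ / 10⁻³) = −104.3 dBm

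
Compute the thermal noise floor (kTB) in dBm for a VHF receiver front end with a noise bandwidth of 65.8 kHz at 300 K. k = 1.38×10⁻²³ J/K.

−125.6 dBm

P_n = kTB = 1.38×10⁻²³ × 300 × 6.58×10⁴ = 2.72×10⁻¹⁶ W
In dBm: 10 log₁₀(2.72×10⁻¹⁶ / 10⁻³) = −125.6 dBm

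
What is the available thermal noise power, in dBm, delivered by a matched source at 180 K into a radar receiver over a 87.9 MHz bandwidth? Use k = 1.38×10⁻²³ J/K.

P_n = kTB = 1.38×10⁻²³ × 180 × 8.79×10⁷ = 2.18×10⁻¹³ W
In dBm: 10 log₁₀(2.18×10⁻¹³ / 10⁻³) = −96.6 dBm

−96.6 dBm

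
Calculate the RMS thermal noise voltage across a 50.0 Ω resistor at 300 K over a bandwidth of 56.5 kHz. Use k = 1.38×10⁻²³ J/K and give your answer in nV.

216 nV

V_n = √(4kTRB)
4kTRB = 4 × 1.38×10⁻²³ × 300 × 5.00×10¹ × 5.65×10⁴ = 4.68×10⁻¹⁴ V²
V_n = √(4.68×10⁻¹⁴) = 2.16×10⁻⁷ V = 216 nV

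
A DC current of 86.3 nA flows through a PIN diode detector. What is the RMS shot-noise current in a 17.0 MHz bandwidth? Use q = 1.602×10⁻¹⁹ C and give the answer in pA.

686 pA

I_n = √(2qI·B)
2qI·B = 2 × 1.602×10⁻¹⁹ × 8.63×10⁻⁸ × 1.70×10⁷ = 4.70×10⁻¹⁹ A²
I_n = √(4.70×10⁻¹⁹) = 6.86×10⁻¹⁰ A = 686 pA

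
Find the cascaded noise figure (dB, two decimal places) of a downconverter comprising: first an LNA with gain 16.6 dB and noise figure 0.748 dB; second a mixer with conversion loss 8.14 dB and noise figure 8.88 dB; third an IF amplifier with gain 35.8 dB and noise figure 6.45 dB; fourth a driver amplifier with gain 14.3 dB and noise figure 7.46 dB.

2.61 dB

Convert to linear (a loss of L dB is a gain of −L dB): F_i = 10^(NF_i/10), G_i = 10^(G_i,dB/10)
  Stage 1: F_1 = 10^(0.748/10) = 1.188, G_1 = 10^(16.6/10) = 45.71
  Stage 2: F_2 = 10^(8.88/10) = 7.727, G_2 = 10^(−8.14/10) = 0.1535
  Stage 3: F_3 = 10^(6.45/10) = 4.416, G_3 = 10^(35.8/10) = 3802
  Stage 4: F_4 = 10^(7.46/10) = 5.572, G_4 = 10^(14.3/10) = 26.92
Friis cascade:
  F = 1.188 + (7.727 − 1)/45.71 + (4.416 − 1)/7.015 + (5.572 − 1)/2.667×10⁴ = 1.822
NF = 10 log₁₀(1.822) = 2.61 dB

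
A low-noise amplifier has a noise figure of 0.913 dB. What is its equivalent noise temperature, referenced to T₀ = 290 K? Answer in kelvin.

F = 10^(0.913/10) = 1.23396
T_e = (F − 1)·T₀ = (1.23396 − 1) × 290 = 67.8 K

67.8 K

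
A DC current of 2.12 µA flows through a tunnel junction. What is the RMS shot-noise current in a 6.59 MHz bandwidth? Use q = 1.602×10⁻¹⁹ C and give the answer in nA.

2.12 nA

I_n = √(2qI·B)
2qI·B = 2 × 1.602×10⁻¹⁹ × 2.12×10⁻⁶ × 6.59×10⁶ = 4.48×10⁻¹⁸ A²
I_n = √(4.48×10⁻¹⁸) = 2.12×10⁻⁹ A = 2.12 nA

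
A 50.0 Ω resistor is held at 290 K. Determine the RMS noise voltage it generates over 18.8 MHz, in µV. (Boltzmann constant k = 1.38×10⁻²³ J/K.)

V_n = √(4kTRB)
4kTRB = 4 × 1.38×10⁻²³ × 290 × 5.00×10¹ × 1.88×10⁷ = 1.50×10⁻¹¹ V²
V_n = √(1.50×10⁻¹¹) = 3.88×10⁻⁶ V = 3.88 µV

3.88 µV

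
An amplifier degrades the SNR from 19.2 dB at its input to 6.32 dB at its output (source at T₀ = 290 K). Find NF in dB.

12.88 dB

NF (dB) = SNR_in(dB) − SNR_out(dB) when the source is at T₀
NF = 19.2 − 6.32 = 12.88 dB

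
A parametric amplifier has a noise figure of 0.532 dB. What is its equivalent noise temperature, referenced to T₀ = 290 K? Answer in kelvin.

37.8 K

F = 10^(0.532/10) = 1.13032
T_e = (F − 1)·T₀ = (1.13032 − 1) × 290 = 37.8 K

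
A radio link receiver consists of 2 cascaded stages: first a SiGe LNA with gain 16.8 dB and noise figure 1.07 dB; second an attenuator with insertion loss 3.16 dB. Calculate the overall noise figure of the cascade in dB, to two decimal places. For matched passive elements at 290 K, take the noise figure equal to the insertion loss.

Convert to linear (a loss of L dB is a gain of −L dB): F_i = 10^(NF_i/10), G_i = 10^(G_i,dB/10)
  Stage 1: F_1 = 10^(1.07/10) = 1.279, G_1 = 10^(16.8/10) = 47.86
  Stage 2: F_2 = 10^(3.16/10) = 2.070, G_2 = 10^(−3.16/10) = 0.4831
Friis cascade:
  F = 1.279 + (2.070 − 1)/47.86 = 1.302
NF = 10 log₁₀(1.302) = 1.15 dB

1.15 dB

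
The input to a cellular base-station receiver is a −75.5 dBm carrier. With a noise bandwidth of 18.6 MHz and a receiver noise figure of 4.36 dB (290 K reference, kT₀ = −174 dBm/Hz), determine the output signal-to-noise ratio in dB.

21.4 dB

Noise floor: N = −174 + 10 log₁₀(B) + NF
10 log₁₀(1.86×10⁷) = 72.7 dB
N = −174 + 72.7 + 4.36 = −96.94 dBm
SNR = P_sig − N = −75.5 − (−96.94) = 21.44 dB → 21.4 dB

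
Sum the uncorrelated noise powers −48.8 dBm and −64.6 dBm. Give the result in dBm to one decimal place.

−48.7 dBm

Convert to linear, add, convert back:
P₁ = 1.32×10⁻⁸ W, P₂ = 3.47×10⁻¹⁰ W
P_tot = 1.35×10⁻⁸ W → 10 log₁₀(P_tot / 10⁻³) = −48.7 dBm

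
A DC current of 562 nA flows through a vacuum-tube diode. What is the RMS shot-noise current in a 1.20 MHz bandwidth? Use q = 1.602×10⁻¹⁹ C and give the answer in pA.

I_n = √(2qI·B)
2qI·B = 2 × 1.602×10⁻¹⁹ × 5.62×10⁻⁷ × 1.20×10⁶ = 2.16×10⁻¹⁹ A²
I_n = √(2.16×10⁻¹⁹) = 4.65×10⁻¹⁰ A = 465 pA

465 pA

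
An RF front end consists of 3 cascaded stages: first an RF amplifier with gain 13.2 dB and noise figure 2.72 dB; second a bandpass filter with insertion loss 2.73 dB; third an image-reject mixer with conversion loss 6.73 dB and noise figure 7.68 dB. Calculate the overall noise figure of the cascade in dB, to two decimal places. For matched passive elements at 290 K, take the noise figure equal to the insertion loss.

3.71 dB

Convert to linear (a loss of L dB is a gain of −L dB): F_i = 10^(NF_i/10), G_i = 10^(G_i,dB/10)
  Stage 1: F_1 = 10^(2.72/10) = 1.871, G_1 = 10^(13.2/10) = 20.89
  Stage 2: F_2 = 10^(2.73/10) = 1.875, G_2 = 10^(−2.73/10) = 0.5333
  Stage 3: F_3 = 10^(7.68/10) = 5.861, G_3 = 10^(−6.73/10) = 0.2123
Friis cascade:
  F = 1.871 + (1.875 − 1)/20.89 + (5.861 − 1)/11.14 = 2.349
NF = 10 log₁₀(2.349) = 3.71 dB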